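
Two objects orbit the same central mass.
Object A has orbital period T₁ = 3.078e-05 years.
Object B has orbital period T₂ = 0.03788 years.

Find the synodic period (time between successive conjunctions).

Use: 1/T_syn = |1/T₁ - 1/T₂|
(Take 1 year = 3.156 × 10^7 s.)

Convert to SI: T₁ = 3.078e-05 years = 971.417 s; T₂ = 0.03788 years = 1.19549e+06 s.
T_syn = |T₁ · T₂ / (T₁ − T₂)|.
T_syn = |971.417 · 1.19549e+06 / (971.417 − 1.19549e+06)| s ≈ 972.2 s = 3.081e-05 years.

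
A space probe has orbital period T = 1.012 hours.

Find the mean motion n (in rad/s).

Convert to SI: T = 1.012 hours = 3643.2 s.
n = 2π / T.
n = 2π / 3643.2 s ≈ 0.001725 rad/s.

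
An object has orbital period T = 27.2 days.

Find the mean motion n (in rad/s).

Convert to SI: T = 27.2 days = 2.35008e+06 s.
n = 2π / T.
n = 2π / 2.35008e+06 s ≈ 2.674e-06 rad/s.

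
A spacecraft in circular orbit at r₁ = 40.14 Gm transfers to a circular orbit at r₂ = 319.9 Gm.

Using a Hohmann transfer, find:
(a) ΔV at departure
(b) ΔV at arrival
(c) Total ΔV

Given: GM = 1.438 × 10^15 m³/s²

Convert to SI: r₁ = 40.14 Gm = 4.014e+10 m; r₂ = 319.9 Gm = 3.199e+11 m.
Transfer semi-major axis: a_t = (r₁ + r₂)/2 = (4.014e+10 + 3.199e+11)/2 = 1.8002e+11 m.
Circular speeds: v₁ = √(GM/r₁) = 189.274 m/s, v₂ = √(GM/r₂) = 67.0459 m/s.
Transfer speeds (vis-viva v² = GM(2/r − 1/a_t)): v₁ᵗ = 252.312 m/s, v₂ᵗ = 31.6593 m/s.
(a) ΔV₁ = |v₁ᵗ − v₁| ≈ 63.04 m/s = 63.04 m/s.
(b) ΔV₂ = |v₂ − v₂ᵗ| ≈ 35.39 m/s = 35.39 m/s.
(c) ΔV_total = ΔV₁ + ΔV₂ ≈ 98.42 m/s = 98.42 m/s.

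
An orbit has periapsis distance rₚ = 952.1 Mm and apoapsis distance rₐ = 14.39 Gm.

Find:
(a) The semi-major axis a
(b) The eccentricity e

Convert to SI: rₚ = 952.1 Mm = 9.521e+08 m; rₐ = 14.39 Gm = 1.439e+10 m.
(a) a = (rₚ + rₐ) / 2 = (9.521e+08 + 1.439e+10) / 2 ≈ 7.671e+09 m = 7.671 Gm.
(b) e = (rₐ − rₚ) / (rₐ + rₚ) = (1.439e+10 − 9.521e+08) / (1.439e+10 + 9.521e+08) ≈ 0.8759.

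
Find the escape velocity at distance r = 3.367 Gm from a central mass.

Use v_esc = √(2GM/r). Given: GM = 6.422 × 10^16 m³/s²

Convert to SI: r = 3.367 Gm = 3.367e+09 m.
Escape velocity comes from setting total energy to zero: ½v² − GM/r = 0 ⇒ v_esc = √(2GM / r).
v_esc = √(2 · 6.422e+16 / 3.367e+09) m/s ≈ 6176 m/s = 6.176 km/s.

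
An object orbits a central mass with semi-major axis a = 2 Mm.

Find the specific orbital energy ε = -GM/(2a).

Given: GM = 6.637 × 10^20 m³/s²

Convert to SI: a = 2 Mm = 2e+06 m.
ε = −GM / (2a).
ε = −6.637e+20 / (2 · 2e+06) J/kg ≈ -1.659e+14 J/kg = -1.659e+05 GJ/kg.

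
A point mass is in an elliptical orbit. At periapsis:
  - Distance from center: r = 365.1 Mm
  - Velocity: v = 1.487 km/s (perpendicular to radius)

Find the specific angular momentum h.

Convert to SI: r = 365.1 Mm = 3.651e+08 m; v = 1.487 km/s = 1487 m/s.
With v perpendicular to r, h = r · v.
h = 3.651e+08 · 1487 m²/s ≈ 5.429e+11 m²/s.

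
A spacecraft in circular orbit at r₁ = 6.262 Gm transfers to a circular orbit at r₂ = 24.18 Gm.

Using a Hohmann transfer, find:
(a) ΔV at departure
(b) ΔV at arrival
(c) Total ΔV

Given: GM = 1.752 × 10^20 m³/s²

Convert to SI: r₁ = 6.262 Gm = 6.262e+09 m; r₂ = 24.18 Gm = 2.418e+10 m.
Transfer semi-major axis: a_t = (r₁ + r₂)/2 = (6.262e+09 + 2.418e+10)/2 = 1.5221e+10 m.
Circular speeds: v₁ = √(GM/r₁) = 167267 m/s, v₂ = √(GM/r₂) = 85121.4 m/s.
Transfer speeds (vis-viva v² = GM(2/r − 1/a_t)): v₁ᵗ = 210823 m/s, v₂ᵗ = 54597.6 m/s.
(a) ΔV₁ = |v₁ᵗ − v₁| ≈ 4.356e+04 m/s = 43.56 km/s.
(b) ΔV₂ = |v₂ − v₂ᵗ| ≈ 3.052e+04 m/s = 30.52 km/s.
(c) ΔV_total = ΔV₁ + ΔV₂ ≈ 7.408e+04 m/s = 74.08 km/s.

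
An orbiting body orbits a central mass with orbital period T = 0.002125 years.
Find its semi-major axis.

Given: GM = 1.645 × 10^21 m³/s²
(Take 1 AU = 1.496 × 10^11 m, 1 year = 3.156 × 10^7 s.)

Convert to SI: T = 0.002125 years = 67065 s.
Invert Kepler's third law: a = (GM · T² / (4π²))^(1/3).
Substituting T = 67065 s and GM = 1.645e+21 m³/s²:
a = (1.645e+21 · (67065)² / (4π²))^(1/3) m
a ≈ 5.723e+09 m = 0.03825 AU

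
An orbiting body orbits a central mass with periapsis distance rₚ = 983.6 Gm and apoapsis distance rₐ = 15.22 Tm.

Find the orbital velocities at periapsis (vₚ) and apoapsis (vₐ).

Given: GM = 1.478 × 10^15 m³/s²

Convert to SI: rₚ = 983.6 Gm = 9.836e+11 m; rₐ = 15.22 Tm = 1.522e+13 m.
Use the vis-viva equation v² = GM(2/r − 1/a) with a = (rₚ + rₐ)/2 = (9.836e+11 + 1.522e+13)/2 = 8.1018e+12 m.
vₚ = √(GM · (2/rₚ − 1/a)) = √(1.478e+15 · (2/9.836e+11 − 1/8.1018e+12)) m/s ≈ 53.13 m/s = 53.13 m/s.
vₐ = √(GM · (2/rₐ − 1/a)) = √(1.478e+15 · (2/1.522e+13 − 1/8.1018e+12)) m/s ≈ 3.434 m/s = 3.434 m/s.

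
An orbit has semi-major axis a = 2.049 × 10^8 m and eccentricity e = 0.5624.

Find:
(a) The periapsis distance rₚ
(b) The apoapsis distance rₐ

(a) rₚ = a(1 − e) = 2.049e+08 · (1 − 0.5624) = 2.049e+08 · 0.4376 ≈ 8.966e+07 m = 8.966 × 10^7 m.
(b) rₐ = a(1 + e) = 2.049e+08 · (1 + 0.5624) = 2.049e+08 · 1.5624 ≈ 3.201e+08 m = 3.201 × 10^8 m.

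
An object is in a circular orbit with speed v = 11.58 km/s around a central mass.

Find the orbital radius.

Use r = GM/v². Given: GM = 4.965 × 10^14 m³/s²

Convert to SI: v = 11.58 km/s = 11580 m/s.
For a circular orbit, v² = GM / r, so r = GM / v².
r = 4.965e+14 / (11580)² m ≈ 3.703e+06 m = 3.703 × 10^6 m.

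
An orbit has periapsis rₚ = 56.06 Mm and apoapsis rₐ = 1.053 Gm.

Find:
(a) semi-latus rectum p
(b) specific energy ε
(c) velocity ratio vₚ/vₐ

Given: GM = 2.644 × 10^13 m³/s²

Convert to SI: rₚ = 56.06 Mm = 5.606e+07 m; rₐ = 1.053 Gm = 1.053e+09 m.
(a) From a = (rₚ + rₐ)/2 = 5.5453e+08 m and e = (rₐ − rₚ)/(rₐ + rₚ) = 0.898905, p = a(1 − e²) = 5.5453e+08 · (1 − (0.898905)²) ≈ 1.065e+08 m
(b) With a = (rₚ + rₐ)/2 = 5.5453e+08 m, ε = −GM/(2a) = −2.644e+13/(2 · 5.5453e+08) J/kg ≈ -2.384e+04 J/kg
(c) Conservation of angular momentum (rₚvₚ = rₐvₐ) gives vₚ/vₐ = rₐ/rₚ = 1.053e+09/5.606e+07 ≈ 18.78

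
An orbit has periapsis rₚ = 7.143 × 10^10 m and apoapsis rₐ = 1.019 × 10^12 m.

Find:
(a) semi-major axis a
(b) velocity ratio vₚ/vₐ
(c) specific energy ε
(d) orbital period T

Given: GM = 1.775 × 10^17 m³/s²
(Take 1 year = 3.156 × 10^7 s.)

(a) a = (rₚ + rₐ)/2 = (7.143e+10 + 1.019e+12)/2 ≈ 5.452e+11 m
(b) Conservation of angular momentum (rₚvₚ = rₐvₐ) gives vₚ/vₐ = rₐ/rₚ = 1.019e+12/7.143e+10 ≈ 14.27
(c) With a = (rₚ + rₐ)/2 = 5.45215e+11 m, ε = −GM/(2a) = −1.775e+17/(2 · 5.45215e+11) J/kg ≈ -1.628e+05 J/kg
(d) With a = (rₚ + rₐ)/2 = 5.45215e+11 m, T = 2π √(a³/GM) = 2π √((5.45215e+11)³/1.775e+17) s ≈ 6.004e+09 s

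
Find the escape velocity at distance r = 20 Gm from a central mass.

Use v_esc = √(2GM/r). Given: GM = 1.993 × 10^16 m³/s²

Convert to SI: r = 20 Gm = 2e+10 m.
Escape velocity comes from setting total energy to zero: ½v² − GM/r = 0 ⇒ v_esc = √(2GM / r).
v_esc = √(2 · 1.993e+16 / 2e+10) m/s ≈ 1412 m/s = 1.412 km/s.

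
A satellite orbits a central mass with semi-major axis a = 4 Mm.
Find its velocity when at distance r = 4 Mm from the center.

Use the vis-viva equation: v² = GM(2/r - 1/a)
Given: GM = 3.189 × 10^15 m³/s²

Convert to SI: a = 4 Mm = 4e+06 m; r = 4 Mm = 4e+06 m.
Vis-viva: v = √(GM · (2/r − 1/a)).
2/r − 1/a = 2/4e+06 − 1/4e+06 = 2.5e-07 m⁻¹.
v = √(3.189e+15 · 2.5e-07) m/s ≈ 2.824e+04 m/s = 28.24 km/s.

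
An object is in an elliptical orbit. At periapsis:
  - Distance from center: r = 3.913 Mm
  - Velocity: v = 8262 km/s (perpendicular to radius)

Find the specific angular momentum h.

Convert to SI: r = 3.913 Mm = 3.913e+06 m; v = 8262 km/s = 8.262e+06 m/s.
With v perpendicular to r, h = r · v.
h = 3.913e+06 · 8.262e+06 m²/s ≈ 3.233e+13 m²/s.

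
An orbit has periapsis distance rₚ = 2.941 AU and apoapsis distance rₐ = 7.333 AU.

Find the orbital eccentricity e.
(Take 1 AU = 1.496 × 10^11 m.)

Convert to SI: rₚ = 2.941 AU = 4.39974e+11 m; rₐ = 7.333 AU = 1.09702e+12 m.
e = (rₐ − rₚ) / (rₐ + rₚ).
e = (1.09702e+12 − 4.39974e+11) / (1.09702e+12 + 4.39974e+11) = 6.57043e+11 / 1.53699e+12 ≈ 0.4275.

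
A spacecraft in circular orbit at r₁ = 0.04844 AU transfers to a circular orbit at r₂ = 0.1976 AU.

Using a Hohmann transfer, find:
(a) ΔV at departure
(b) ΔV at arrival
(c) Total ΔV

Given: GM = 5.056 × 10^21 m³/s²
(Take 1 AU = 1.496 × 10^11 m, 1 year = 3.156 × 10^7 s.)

Convert to SI: r₁ = 0.04844 AU = 7.24662e+09 m; r₂ = 0.1976 AU = 2.9561e+10 m.
Transfer semi-major axis: a_t = (r₁ + r₂)/2 = (7.24662e+09 + 2.9561e+10)/2 = 1.84038e+10 m.
Circular speeds: v₁ = √(GM/r₁) = 835287 m/s, v₂ = √(GM/r₂) = 413565 m/s.
Transfer speeds (vis-viva v² = GM(2/r − 1/a_t)): v₁ᵗ = 1.05862e+06 m/s, v₂ᵗ = 259513 m/s.
(a) ΔV₁ = |v₁ᵗ − v₁| ≈ 2.233e+05 m/s = 47.12 AU/year.
(b) ΔV₂ = |v₂ − v₂ᵗ| ≈ 1.541e+05 m/s = 32.5 AU/year.
(c) ΔV_total = ΔV₁ + ΔV₂ ≈ 3.774e+05 m/s = 79.61 AU/year.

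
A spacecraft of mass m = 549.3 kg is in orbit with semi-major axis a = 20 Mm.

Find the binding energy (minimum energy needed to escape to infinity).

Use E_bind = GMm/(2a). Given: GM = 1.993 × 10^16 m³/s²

Convert to SI: a = 20 Mm = 2e+07 m.
Total orbital energy is E = −GMm/(2a); binding energy is E_bind = −E = GMm/(2a).
E_bind = 1.993e+16 · 549.3 / (2 · 2e+07) J ≈ 2.737e+11 J = 273.7 GJ.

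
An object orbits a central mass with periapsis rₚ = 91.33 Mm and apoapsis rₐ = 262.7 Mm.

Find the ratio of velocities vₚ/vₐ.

Convert to SI: rₚ = 91.33 Mm = 9.133e+07 m; rₐ = 262.7 Mm = 2.627e+08 m.
Conservation of angular momentum gives rₚvₚ = rₐvₐ, so vₚ/vₐ = rₐ/rₚ.
vₚ/vₐ = 2.627e+08 / 9.133e+07 ≈ 2.876.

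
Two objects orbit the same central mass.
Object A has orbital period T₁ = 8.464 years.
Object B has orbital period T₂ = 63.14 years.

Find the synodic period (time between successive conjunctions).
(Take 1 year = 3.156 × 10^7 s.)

Convert to SI: T₁ = 8.464 years = 2.67124e+08 s; T₂ = 63.14 years = 1.9927e+09 s.
T_syn = |T₁ · T₂ / (T₁ − T₂)|.
T_syn = |2.67124e+08 · 1.9927e+09 / (2.67124e+08 − 1.9927e+09)| s ≈ 3.085e+08 s = 9.774 years.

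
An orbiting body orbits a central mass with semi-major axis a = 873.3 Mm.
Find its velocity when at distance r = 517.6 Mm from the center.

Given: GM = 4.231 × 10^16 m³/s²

Convert to SI: a = 873.3 Mm = 8.733e+08 m; r = 517.6 Mm = 5.176e+08 m.
Vis-viva: v = √(GM · (2/r − 1/a)).
2/r − 1/a = 2/5.176e+08 − 1/8.733e+08 = 2.71891e-09 m⁻¹.
v = √(4.231e+16 · 2.71891e-09) m/s ≈ 1.073e+04 m/s = 10.73 km/s.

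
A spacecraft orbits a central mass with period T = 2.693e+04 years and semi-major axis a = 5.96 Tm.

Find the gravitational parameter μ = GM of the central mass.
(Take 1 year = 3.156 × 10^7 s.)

Convert to SI: T = 2.693e+04 years = 8.49911e+11 s; a = 5.96 Tm = 5.96e+12 m.
GM = 4π² · a³ / T².
GM = 4π² · (5.96e+12)³ / (8.49911e+11)² m³/s² ≈ 1.157e+16 m³/s² = 1.157 × 10^16 m³/s².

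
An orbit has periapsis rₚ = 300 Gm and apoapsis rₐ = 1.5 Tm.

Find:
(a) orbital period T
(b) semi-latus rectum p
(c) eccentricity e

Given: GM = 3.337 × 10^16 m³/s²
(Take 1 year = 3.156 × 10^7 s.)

Convert to SI: rₚ = 300 Gm = 3e+11 m; rₐ = 1.5 Tm = 1.5e+12 m.
(a) With a = (rₚ + rₐ)/2 = 9e+11 m, T = 2π √(a³/GM) = 2π √((9e+11)³/3.337e+16) s ≈ 2.937e+10 s
(b) From a = (rₚ + rₐ)/2 = 9e+11 m and e = (rₐ − rₚ)/(rₐ + rₚ) = 0.666667, p = a(1 − e²) = 9e+11 · (1 − (0.666667)²) ≈ 5e+11 m
(c) e = (rₐ − rₚ)/(rₐ + rₚ) = (1.5e+12 − 3e+11)/(1.5e+12 + 3e+11) ≈ 0.6667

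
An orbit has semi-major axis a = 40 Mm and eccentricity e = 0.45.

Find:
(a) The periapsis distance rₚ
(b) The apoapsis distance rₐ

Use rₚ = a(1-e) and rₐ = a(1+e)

Convert to SI: a = 40 Mm = 4e+07 m.
(a) rₚ = a(1 − e) = 4e+07 · (1 − 0.45) = 4e+07 · 0.55 ≈ 2.2e+07 m = 22 Mm.
(b) rₐ = a(1 + e) = 4e+07 · (1 + 0.45) = 4e+07 · 1.45 ≈ 5.8e+07 m = 58 Mm.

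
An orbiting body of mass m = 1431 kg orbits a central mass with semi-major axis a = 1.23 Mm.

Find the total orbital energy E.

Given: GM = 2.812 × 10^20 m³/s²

Convert to SI: a = 1.23 Mm = 1.23e+06 m.
E = −GMm / (2a).
E = −2.812e+20 · 1431 / (2 · 1.23e+06) J ≈ -1.636e+17 J = -163.6 PJ.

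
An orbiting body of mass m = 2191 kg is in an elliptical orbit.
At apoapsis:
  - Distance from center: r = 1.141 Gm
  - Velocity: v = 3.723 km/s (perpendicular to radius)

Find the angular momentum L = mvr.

Convert to SI: r = 1.141 Gm = 1.141e+09 m; v = 3.723 km/s = 3723 m/s.
Since v is perpendicular to r, L = m · v · r.
L = 2191 · 3723 · 1.141e+09 kg·m²/s ≈ 9.307e+15 kg·m²/s.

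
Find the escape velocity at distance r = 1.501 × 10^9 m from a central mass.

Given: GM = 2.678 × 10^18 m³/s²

Escape velocity comes from setting total energy to zero: ½v² − GM/r = 0 ⇒ v_esc = √(2GM / r).
v_esc = √(2 · 2.678e+18 / 1.501e+09) m/s ≈ 5.974e+04 m/s = 59.74 km/s.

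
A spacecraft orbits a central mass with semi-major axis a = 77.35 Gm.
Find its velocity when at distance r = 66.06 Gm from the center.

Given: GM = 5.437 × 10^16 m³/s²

Convert to SI: a = 77.35 Gm = 7.735e+10 m; r = 66.06 Gm = 6.606e+10 m.
Vis-viva: v = √(GM · (2/r − 1/a)).
2/r − 1/a = 2/6.606e+10 − 1/7.735e+10 = 1.73473e-11 m⁻¹.
v = √(5.437e+16 · 1.73473e-11) m/s ≈ 971.2 m/s = 971.2 m/s.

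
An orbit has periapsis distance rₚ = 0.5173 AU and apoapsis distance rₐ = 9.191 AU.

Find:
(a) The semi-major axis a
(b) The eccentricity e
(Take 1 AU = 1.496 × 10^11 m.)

Convert to SI: rₚ = 0.5173 AU = 7.73881e+10 m; rₐ = 9.191 AU = 1.37497e+12 m.
(a) a = (rₚ + rₐ) / 2 = (7.73881e+10 + 1.37497e+12) / 2 ≈ 7.262e+11 m = 4.854 AU.
(b) e = (rₐ − rₚ) / (rₐ + rₚ) = (1.37497e+12 − 7.73881e+10) / (1.37497e+12 + 7.73881e+10) ≈ 0.8934.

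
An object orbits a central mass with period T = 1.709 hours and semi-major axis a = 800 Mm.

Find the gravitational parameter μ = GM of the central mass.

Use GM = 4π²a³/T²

Convert to SI: T = 1.709 hours = 6152.4 s; a = 800 Mm = 8e+08 m.
GM = 4π² · a³ / T².
GM = 4π² · (8e+08)³ / (6152.4)² m³/s² ≈ 5.34e+20 m³/s² = 5.34 × 10^20 m³/s².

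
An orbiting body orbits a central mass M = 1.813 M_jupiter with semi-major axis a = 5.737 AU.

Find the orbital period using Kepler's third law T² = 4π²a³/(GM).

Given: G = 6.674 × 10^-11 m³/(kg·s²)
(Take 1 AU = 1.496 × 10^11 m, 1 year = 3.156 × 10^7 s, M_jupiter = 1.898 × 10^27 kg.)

Convert to SI: a = 5.737 AU = 8.58255e+11 m; M = 1.813 M_jupiter = 3.44107e+27 kg.
GM = G · M = 6.674e-11 · 3.44107e+27 = 2.29657e+17 m³/s².
Kepler's third law: T = 2π √(a³ / GM).
Substituting a = 8.58255e+11 m and GM = 2.29657e+17 m³/s²:
T = 2π √((8.58255e+11)³ / 2.29657e+17) s
T ≈ 1.042e+10 s = 330.3 years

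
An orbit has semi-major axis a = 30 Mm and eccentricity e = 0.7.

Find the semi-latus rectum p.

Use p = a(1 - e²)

Convert to SI: a = 30 Mm = 3e+07 m.
p = a (1 − e²).
p = 3e+07 · (1 − (0.7)²) = 3e+07 · 0.51 ≈ 1.53e+07 m = 15.3 Mm.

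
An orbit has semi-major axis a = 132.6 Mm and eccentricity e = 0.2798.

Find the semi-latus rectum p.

Convert to SI: a = 132.6 Mm = 1.326e+08 m.
p = a (1 − e²).
p = 1.326e+08 · (1 − (0.2798)²) = 1.326e+08 · 0.921712 ≈ 1.222e+08 m = 122.2 Mm.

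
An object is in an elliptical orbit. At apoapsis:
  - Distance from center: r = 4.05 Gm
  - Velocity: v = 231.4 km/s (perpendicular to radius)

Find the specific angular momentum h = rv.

Convert to SI: r = 4.05 Gm = 4.05e+09 m; v = 231.4 km/s = 231400 m/s.
With v perpendicular to r, h = r · v.
h = 4.05e+09 · 231400 m²/s ≈ 9.372e+14 m²/s.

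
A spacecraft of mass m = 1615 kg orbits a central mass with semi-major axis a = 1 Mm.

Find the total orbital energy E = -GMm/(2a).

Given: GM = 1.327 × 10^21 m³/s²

Convert to SI: a = 1 Mm = 1e+06 m.
E = −GMm / (2a).
E = −1.327e+21 · 1615 / (2 · 1e+06) J ≈ -1.072e+18 J = -1.072 EJ.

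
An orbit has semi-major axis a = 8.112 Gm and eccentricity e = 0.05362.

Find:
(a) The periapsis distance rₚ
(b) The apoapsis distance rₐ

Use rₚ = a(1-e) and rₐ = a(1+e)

Convert to SI: a = 8.112 Gm = 8.112e+09 m.
(a) rₚ = a(1 − e) = 8.112e+09 · (1 − 0.05362) = 8.112e+09 · 0.94638 ≈ 7.677e+09 m = 7.677 Gm.
(b) rₐ = a(1 + e) = 8.112e+09 · (1 + 0.05362) = 8.112e+09 · 1.05362 ≈ 8.547e+09 m = 8.547 Gm.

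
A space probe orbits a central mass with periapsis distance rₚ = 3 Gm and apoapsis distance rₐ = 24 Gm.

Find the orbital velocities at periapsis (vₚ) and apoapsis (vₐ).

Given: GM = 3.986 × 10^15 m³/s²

Convert to SI: rₚ = 3 Gm = 3e+09 m; rₐ = 24 Gm = 2.4e+10 m.
Use the vis-viva equation v² = GM(2/r − 1/a) with a = (rₚ + rₐ)/2 = (3e+09 + 2.4e+10)/2 = 1.35e+10 m.
vₚ = √(GM · (2/rₚ − 1/a)) = √(3.986e+15 · (2/3e+09 − 1/1.35e+10)) m/s ≈ 1537 m/s = 1.537 km/s.
vₐ = √(GM · (2/rₐ − 1/a)) = √(3.986e+15 · (2/2.4e+10 − 1/1.35e+10)) m/s ≈ 192.1 m/s = 192.1 m/s.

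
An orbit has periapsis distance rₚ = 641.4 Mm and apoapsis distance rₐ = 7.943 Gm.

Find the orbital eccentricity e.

Convert to SI: rₚ = 641.4 Mm = 6.414e+08 m; rₐ = 7.943 Gm = 7.943e+09 m.
e = (rₐ − rₚ) / (rₐ + rₚ).
e = (7.943e+09 − 6.414e+08) / (7.943e+09 + 6.414e+08) = 7.3016e+09 / 8.5844e+09 ≈ 0.8506.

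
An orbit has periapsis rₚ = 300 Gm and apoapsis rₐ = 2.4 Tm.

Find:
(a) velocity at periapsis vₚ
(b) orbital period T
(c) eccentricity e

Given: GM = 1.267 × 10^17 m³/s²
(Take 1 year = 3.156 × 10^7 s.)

Convert to SI: rₚ = 300 Gm = 3e+11 m; rₐ = 2.4 Tm = 2.4e+12 m.
(a) With a = (rₚ + rₐ)/2 = 1.35e+12 m, vₚ = √(GM (2/rₚ − 1/a)) = √(1.267e+17 · (2/3e+11 − 1/1.35e+12)) m/s ≈ 866.5 m/s
(b) With a = (rₚ + rₐ)/2 = 1.35e+12 m, T = 2π √(a³/GM) = 2π √((1.35e+12)³/1.267e+17) s ≈ 2.769e+10 s
(c) e = (rₐ − rₚ)/(rₐ + rₚ) = (2.4e+12 − 3e+11)/(2.4e+12 + 3e+11) ≈ 0.7778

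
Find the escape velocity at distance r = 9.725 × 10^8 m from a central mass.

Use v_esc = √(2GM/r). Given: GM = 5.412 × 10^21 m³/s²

Escape velocity comes from setting total energy to zero: ½v² − GM/r = 0 ⇒ v_esc = √(2GM / r).
v_esc = √(2 · 5.412e+21 / 9.725e+08) m/s ≈ 3.336e+06 m/s = 3336 km/s.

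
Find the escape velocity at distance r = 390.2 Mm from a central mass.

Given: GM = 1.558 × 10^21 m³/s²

Convert to SI: r = 390.2 Mm = 3.902e+08 m.
Escape velocity comes from setting total energy to zero: ½v² − GM/r = 0 ⇒ v_esc = √(2GM / r).
v_esc = √(2 · 1.558e+21 / 3.902e+08) m/s ≈ 2.826e+06 m/s = 2826 km/s.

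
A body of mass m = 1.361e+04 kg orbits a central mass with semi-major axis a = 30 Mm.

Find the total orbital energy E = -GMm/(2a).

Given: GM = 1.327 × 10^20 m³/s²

Convert to SI: a = 30 Mm = 3e+07 m.
E = −GMm / (2a).
E = −1.327e+20 · 1.361e+04 / (2 · 3e+07) J ≈ -3.01e+16 J = -30.1 PJ.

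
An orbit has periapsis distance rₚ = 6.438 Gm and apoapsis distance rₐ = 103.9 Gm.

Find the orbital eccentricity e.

Convert to SI: rₚ = 6.438 Gm = 6.438e+09 m; rₐ = 103.9 Gm = 1.039e+11 m.
e = (rₐ − rₚ) / (rₐ + rₚ).
e = (1.039e+11 − 6.438e+09) / (1.039e+11 + 6.438e+09) = 9.7462e+10 / 1.10338e+11 ≈ 0.8833.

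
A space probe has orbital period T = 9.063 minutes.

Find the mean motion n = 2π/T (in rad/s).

Convert to SI: T = 9.063 minutes = 543.78 s.
n = 2π / T.
n = 2π / 543.78 s ≈ 0.01155 rad/s.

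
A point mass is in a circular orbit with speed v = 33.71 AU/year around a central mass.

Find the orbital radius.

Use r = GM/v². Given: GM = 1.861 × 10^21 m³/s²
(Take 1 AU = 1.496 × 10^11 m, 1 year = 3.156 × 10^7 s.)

Convert to SI: v = 33.71 AU/year = 159791 m/s.
For a circular orbit, v² = GM / r, so r = GM / v².
r = 1.861e+21 / (159791)² m ≈ 7.289e+10 m = 0.4872 AU.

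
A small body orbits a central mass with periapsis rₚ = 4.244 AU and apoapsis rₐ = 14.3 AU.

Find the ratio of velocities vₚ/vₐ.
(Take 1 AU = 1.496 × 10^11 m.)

Convert to SI: rₚ = 4.244 AU = 6.34902e+11 m; rₐ = 14.3 AU = 2.13928e+12 m.
Conservation of angular momentum gives rₚvₚ = rₐvₐ, so vₚ/vₐ = rₐ/rₚ.
vₚ/vₐ = 2.13928e+12 / 6.34902e+11 ≈ 3.369.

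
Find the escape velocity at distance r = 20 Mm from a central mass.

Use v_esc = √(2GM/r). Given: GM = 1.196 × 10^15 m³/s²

Convert to SI: r = 20 Mm = 2e+07 m.
Escape velocity comes from setting total energy to zero: ½v² − GM/r = 0 ⇒ v_esc = √(2GM / r).
v_esc = √(2 · 1.196e+15 / 2e+07) m/s ≈ 1.094e+04 m/s = 10.94 km/s.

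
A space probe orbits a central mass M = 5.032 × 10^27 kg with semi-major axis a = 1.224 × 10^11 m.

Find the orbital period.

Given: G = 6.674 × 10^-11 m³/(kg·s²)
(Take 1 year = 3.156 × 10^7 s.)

GM = G · M = 6.674e-11 · 5.032e+27 = 3.35836e+17 m³/s².
Kepler's third law: T = 2π √(a³ / GM).
Substituting a = 1.224e+11 m and GM = 3.35836e+17 m³/s²:
T = 2π √((1.224e+11)³ / 3.35836e+17) s
T ≈ 4.643e+08 s = 14.71 years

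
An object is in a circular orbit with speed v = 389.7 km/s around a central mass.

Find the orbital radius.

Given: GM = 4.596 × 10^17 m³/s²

Convert to SI: v = 389.7 km/s = 389700 m/s.
For a circular orbit, v² = GM / r, so r = GM / v².
r = 4.596e+17 / (389700)² m ≈ 3.026e+06 m = 3.026 Mm.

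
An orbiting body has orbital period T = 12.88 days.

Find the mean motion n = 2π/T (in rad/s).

Convert to SI: T = 12.88 days = 1.11283e+06 s.
n = 2π / T.
n = 2π / 1.11283e+06 s ≈ 5.646e-06 rad/s.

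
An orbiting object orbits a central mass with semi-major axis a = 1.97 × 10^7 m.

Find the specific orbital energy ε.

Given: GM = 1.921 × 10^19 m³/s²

ε = −GM / (2a).
ε = −1.921e+19 / (2 · 1.97e+07) J/kg ≈ -4.876e+11 J/kg = -487.6 GJ/kg.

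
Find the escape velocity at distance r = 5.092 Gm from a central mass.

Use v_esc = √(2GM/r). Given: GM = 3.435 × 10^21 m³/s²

Convert to SI: r = 5.092 Gm = 5.092e+09 m.
Escape velocity comes from setting total energy to zero: ½v² − GM/r = 0 ⇒ v_esc = √(2GM / r).
v_esc = √(2 · 3.435e+21 / 5.092e+09) m/s ≈ 1.162e+06 m/s = 1162 km/s.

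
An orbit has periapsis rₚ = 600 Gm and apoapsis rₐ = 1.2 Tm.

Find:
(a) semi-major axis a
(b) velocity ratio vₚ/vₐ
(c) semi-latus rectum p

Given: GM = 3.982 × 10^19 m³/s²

Convert to SI: rₚ = 600 Gm = 6e+11 m; rₐ = 1.2 Tm = 1.2e+12 m.
(a) a = (rₚ + rₐ)/2 = (6e+11 + 1.2e+12)/2 ≈ 9e+11 m
(b) Conservation of angular momentum (rₚvₚ = rₐvₐ) gives vₚ/vₐ = rₐ/rₚ = 1.2e+12/6e+11 ≈ 2
(c) From a = (rₚ + rₐ)/2 = 9e+11 m and e = (rₐ − rₚ)/(rₐ + rₚ) = 0.333333, p = a(1 − e²) = 9e+11 · (1 − (0.333333)²) ≈ 8e+11 m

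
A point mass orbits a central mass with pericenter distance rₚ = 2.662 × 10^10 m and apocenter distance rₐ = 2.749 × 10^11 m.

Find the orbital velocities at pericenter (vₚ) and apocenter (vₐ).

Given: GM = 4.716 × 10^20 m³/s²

Use the vis-viva equation v² = GM(2/r − 1/a) with a = (rₚ + rₐ)/2 = (2.662e+10 + 2.749e+11)/2 = 1.5076e+11 m.
vₚ = √(GM · (2/rₚ − 1/a)) = √(4.716e+20 · (2/2.662e+10 − 1/1.5076e+11)) m/s ≈ 1.797e+05 m/s = 179.7 km/s.
vₐ = √(GM · (2/rₐ − 1/a)) = √(4.716e+20 · (2/2.749e+11 − 1/1.5076e+11)) m/s ≈ 1.74e+04 m/s = 17.4 km/s.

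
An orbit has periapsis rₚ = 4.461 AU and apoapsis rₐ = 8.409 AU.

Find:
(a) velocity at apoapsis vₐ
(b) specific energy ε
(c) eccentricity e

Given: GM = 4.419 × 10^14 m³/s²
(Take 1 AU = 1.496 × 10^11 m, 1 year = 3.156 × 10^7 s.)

Convert to SI: rₚ = 4.461 AU = 6.67366e+11 m; rₐ = 8.409 AU = 1.25799e+12 m.
(a) With a = (rₚ + rₐ)/2 = 9.62676e+11 m, vₐ = √(GM (2/rₐ − 1/a)) = √(4.419e+14 · (2/1.25799e+12 − 1/9.62676e+11)) m/s ≈ 15.61 m/s
(b) With a = (rₚ + rₐ)/2 = 9.62676e+11 m, ε = −GM/(2a) = −4.419e+14/(2 · 9.62676e+11) J/kg ≈ -229.5 J/kg
(c) e = (rₐ − rₚ)/(rₐ + rₚ) = (1.25799e+12 − 6.67366e+11)/(1.25799e+12 + 6.67366e+11) ≈ 0.3068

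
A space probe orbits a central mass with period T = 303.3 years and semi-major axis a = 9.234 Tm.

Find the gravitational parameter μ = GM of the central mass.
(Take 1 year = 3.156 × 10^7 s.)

Convert to SI: T = 303.3 years = 9.57215e+09 s; a = 9.234 Tm = 9.234e+12 m.
GM = 4π² · a³ / T².
GM = 4π² · (9.234e+12)³ / (9.57215e+09)² m³/s² ≈ 3.392e+20 m³/s² = 3.392 × 10^20 m³/s².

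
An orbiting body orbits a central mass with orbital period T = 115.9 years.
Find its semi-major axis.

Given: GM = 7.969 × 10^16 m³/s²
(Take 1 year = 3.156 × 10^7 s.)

Convert to SI: T = 115.9 years = 3.6578e+09 s.
Invert Kepler's third law: a = (GM · T² / (4π²))^(1/3).
Substituting T = 3.6578e+09 s and GM = 7.969e+16 m³/s²:
a = (7.969e+16 · (3.6578e+09)² / (4π²))^(1/3) m
a ≈ 3e+11 m = 300 Gm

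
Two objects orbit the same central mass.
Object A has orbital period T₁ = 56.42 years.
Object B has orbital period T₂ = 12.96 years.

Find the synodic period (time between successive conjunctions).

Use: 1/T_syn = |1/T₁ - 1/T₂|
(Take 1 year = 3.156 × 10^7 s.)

Convert to SI: T₁ = 56.42 years = 1.78062e+09 s; T₂ = 12.96 years = 4.09018e+08 s.
T_syn = |T₁ · T₂ / (T₁ − T₂)|.
T_syn = |1.78062e+09 · 4.09018e+08 / (1.78062e+09 − 4.09018e+08)| s ≈ 5.31e+08 s = 16.82 years.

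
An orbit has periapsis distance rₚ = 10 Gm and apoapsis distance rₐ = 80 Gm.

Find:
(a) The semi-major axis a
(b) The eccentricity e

Convert to SI: rₚ = 10 Gm = 1e+10 m; rₐ = 80 Gm = 8e+10 m.
(a) a = (rₚ + rₐ) / 2 = (1e+10 + 8e+10) / 2 ≈ 4.5e+10 m = 45 Gm.
(b) e = (rₐ − rₚ) / (rₐ + rₚ) = (8e+10 − 1e+10) / (8e+10 + 1e+10) ≈ 0.7778.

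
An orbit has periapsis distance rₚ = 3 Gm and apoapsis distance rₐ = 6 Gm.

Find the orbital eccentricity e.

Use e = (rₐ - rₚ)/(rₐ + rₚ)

Convert to SI: rₚ = 3 Gm = 3e+09 m; rₐ = 6 Gm = 6e+09 m.
e = (rₐ − rₚ) / (rₐ + rₚ).
e = (6e+09 − 3e+09) / (6e+09 + 3e+09) = 3e+09 / 9e+09 ≈ 0.3333.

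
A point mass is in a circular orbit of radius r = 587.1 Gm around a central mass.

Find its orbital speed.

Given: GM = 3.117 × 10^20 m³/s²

Convert to SI: r = 587.1 Gm = 5.871e+11 m.
For a circular orbit, gravity supplies the centripetal force, so v = √(GM / r).
v = √(3.117e+20 / 5.871e+11) m/s ≈ 2.304e+04 m/s = 23.04 km/s.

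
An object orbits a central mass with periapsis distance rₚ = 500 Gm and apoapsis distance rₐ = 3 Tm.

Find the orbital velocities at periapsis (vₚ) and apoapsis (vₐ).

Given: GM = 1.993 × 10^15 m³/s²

Convert to SI: rₚ = 500 Gm = 5e+11 m; rₐ = 3 Tm = 3e+12 m.
Use the vis-viva equation v² = GM(2/r − 1/a) with a = (rₚ + rₐ)/2 = (5e+11 + 3e+12)/2 = 1.75e+12 m.
vₚ = √(GM · (2/rₚ − 1/a)) = √(1.993e+15 · (2/5e+11 − 1/1.75e+12)) m/s ≈ 82.66 m/s = 82.66 m/s.
vₐ = √(GM · (2/rₐ − 1/a)) = √(1.993e+15 · (2/3e+12 − 1/1.75e+12)) m/s ≈ 13.78 m/s = 13.78 m/s.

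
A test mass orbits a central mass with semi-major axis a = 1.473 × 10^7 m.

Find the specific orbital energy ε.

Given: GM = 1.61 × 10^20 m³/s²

ε = −GM / (2a).
ε = −1.61e+20 / (2 · 1.473e+07) J/kg ≈ -5.465e+12 J/kg = -5465 GJ/kg.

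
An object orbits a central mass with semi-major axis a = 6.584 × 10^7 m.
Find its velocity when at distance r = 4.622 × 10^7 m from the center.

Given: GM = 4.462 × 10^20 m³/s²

Vis-viva: v = √(GM · (2/r − 1/a)).
2/r − 1/a = 2/4.622e+07 − 1/6.584e+07 = 2.8083e-08 m⁻¹.
v = √(4.462e+20 · 2.8083e-08) m/s ≈ 3.54e+06 m/s = 3540 km/s.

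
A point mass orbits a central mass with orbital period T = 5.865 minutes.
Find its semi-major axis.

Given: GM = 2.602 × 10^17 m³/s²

Convert to SI: T = 5.865 minutes = 351.9 s.
Invert Kepler's third law: a = (GM · T² / (4π²))^(1/3).
Substituting T = 351.9 s and GM = 2.602e+17 m³/s²:
a = (2.602e+17 · (351.9)² / (4π²))^(1/3) m
a ≈ 9.345e+06 m = 9.345 Mm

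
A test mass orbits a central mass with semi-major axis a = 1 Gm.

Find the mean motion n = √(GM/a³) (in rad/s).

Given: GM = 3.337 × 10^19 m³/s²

Convert to SI: a = 1 Gm = 1e+09 m.
n = √(GM / a³).
n = √(3.337e+19 / (1e+09)³) rad/s ≈ 0.0001827 rad/s.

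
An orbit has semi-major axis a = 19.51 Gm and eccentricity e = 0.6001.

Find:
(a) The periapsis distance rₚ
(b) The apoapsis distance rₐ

Convert to SI: a = 19.51 Gm = 1.951e+10 m.
(a) rₚ = a(1 − e) = 1.951e+10 · (1 − 0.6001) = 1.951e+10 · 0.3999 ≈ 7.802e+09 m = 7.802 Gm.
(b) rₐ = a(1 + e) = 1.951e+10 · (1 + 0.6001) = 1.951e+10 · 1.6001 ≈ 3.122e+10 m = 31.22 Gm.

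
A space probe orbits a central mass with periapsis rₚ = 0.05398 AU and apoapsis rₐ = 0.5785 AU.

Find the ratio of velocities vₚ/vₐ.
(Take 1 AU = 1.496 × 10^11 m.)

Convert to SI: rₚ = 0.05398 AU = 8.07541e+09 m; rₐ = 0.5785 AU = 8.65436e+10 m.
Conservation of angular momentum gives rₚvₚ = rₐvₐ, so vₚ/vₐ = rₐ/rₚ.
vₚ/vₐ = 8.65436e+10 / 8.07541e+09 ≈ 10.72.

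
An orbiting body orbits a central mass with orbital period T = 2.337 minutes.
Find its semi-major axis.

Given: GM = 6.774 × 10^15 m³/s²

Convert to SI: T = 2.337 minutes = 140.22 s.
Invert Kepler's third law: a = (GM · T² / (4π²))^(1/3).
Substituting T = 140.22 s and GM = 6.774e+15 m³/s²:
a = (6.774e+15 · (140.22)² / (4π²))^(1/3) m
a ≈ 1.5e+06 m = 1.5 Mm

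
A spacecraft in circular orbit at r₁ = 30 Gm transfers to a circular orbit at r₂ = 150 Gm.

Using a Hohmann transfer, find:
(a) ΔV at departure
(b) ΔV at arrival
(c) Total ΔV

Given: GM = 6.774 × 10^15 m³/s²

Convert to SI: r₁ = 30 Gm = 3e+10 m; r₂ = 150 Gm = 1.5e+11 m.
Transfer semi-major axis: a_t = (r₁ + r₂)/2 = (3e+10 + 1.5e+11)/2 = 9e+10 m.
Circular speeds: v₁ = √(GM/r₁) = 475.184 m/s, v₂ = √(GM/r₂) = 212.509 m/s.
Transfer speeds (vis-viva v² = GM(2/r − 1/a_t)): v₁ᵗ = 613.46 m/s, v₂ᵗ = 122.692 m/s.
(a) ΔV₁ = |v₁ᵗ − v₁| ≈ 138.3 m/s = 138.3 m/s.
(b) ΔV₂ = |v₂ − v₂ᵗ| ≈ 89.82 m/s = 89.82 m/s.
(c) ΔV_total = ΔV₁ + ΔV₂ ≈ 228.1 m/s = 228.1 m/s.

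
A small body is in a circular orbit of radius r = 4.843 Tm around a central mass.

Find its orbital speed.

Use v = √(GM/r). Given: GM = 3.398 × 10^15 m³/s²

Convert to SI: r = 4.843 Tm = 4.843e+12 m.
For a circular orbit, gravity supplies the centripetal force, so v = √(GM / r).
v = √(3.398e+15 / 4.843e+12) m/s ≈ 26.49 m/s = 26.49 m/s.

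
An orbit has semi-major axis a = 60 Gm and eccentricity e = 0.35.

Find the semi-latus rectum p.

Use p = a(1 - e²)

Convert to SI: a = 60 Gm = 6e+10 m.
p = a (1 − e²).
p = 6e+10 · (1 − (0.35)²) = 6e+10 · 0.8775 ≈ 5.265e+10 m = 52.65 Gm.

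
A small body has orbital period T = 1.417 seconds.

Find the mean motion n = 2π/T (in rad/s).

n = 2π / T.
n = 2π / 1.417 s ≈ 4.434 rad/s.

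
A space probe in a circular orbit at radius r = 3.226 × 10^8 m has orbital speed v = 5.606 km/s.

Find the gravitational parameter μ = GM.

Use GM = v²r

Convert to SI: v = 5.606 km/s = 5606 m/s.
For a circular orbit v² = GM/r, so GM = v² · r.
GM = (5606)² · 3.226e+08 m³/s² ≈ 1.014e+16 m³/s² = 1.014 × 10^16 m³/s².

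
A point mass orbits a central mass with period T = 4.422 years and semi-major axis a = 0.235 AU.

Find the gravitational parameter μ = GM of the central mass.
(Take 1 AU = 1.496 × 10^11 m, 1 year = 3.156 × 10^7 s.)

Convert to SI: T = 4.422 years = 1.39558e+08 s; a = 0.235 AU = 3.5156e+10 m.
GM = 4π² · a³ / T².
GM = 4π² · (3.5156e+10)³ / (1.39558e+08)² m³/s² ≈ 8.807e+16 m³/s² = 8.807 × 10^16 m³/s².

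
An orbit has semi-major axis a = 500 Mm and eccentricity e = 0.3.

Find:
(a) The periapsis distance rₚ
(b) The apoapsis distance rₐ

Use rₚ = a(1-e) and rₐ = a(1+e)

Convert to SI: a = 500 Mm = 5e+08 m.
(a) rₚ = a(1 − e) = 5e+08 · (1 − 0.3) = 5e+08 · 0.7 ≈ 3.5e+08 m = 350 Mm.
(b) rₐ = a(1 + e) = 5e+08 · (1 + 0.3) = 5e+08 · 1.3 ≈ 6.5e+08 m = 650 Mm.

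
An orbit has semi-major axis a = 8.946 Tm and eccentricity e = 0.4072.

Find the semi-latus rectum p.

Convert to SI: a = 8.946 Tm = 8.946e+12 m.
p = a (1 − e²).
p = 8.946e+12 · (1 − (0.4072)²) = 8.946e+12 · 0.834188 ≈ 7.463e+12 m = 7.463 Tm.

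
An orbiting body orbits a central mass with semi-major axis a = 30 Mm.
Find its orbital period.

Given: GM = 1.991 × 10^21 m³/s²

Convert to SI: a = 30 Mm = 3e+07 m.
Kepler's third law: T = 2π √(a³ / GM).
Substituting a = 3e+07 m and GM = 1.991e+21 m³/s²:
T = 2π √((3e+07)³ / 1.991e+21) s
T ≈ 23.14 s = 23.14 seconds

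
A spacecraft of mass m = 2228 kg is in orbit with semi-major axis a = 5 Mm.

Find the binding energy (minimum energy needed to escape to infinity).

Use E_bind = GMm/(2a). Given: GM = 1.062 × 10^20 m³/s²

Convert to SI: a = 5 Mm = 5e+06 m.
Total orbital energy is E = −GMm/(2a); binding energy is E_bind = −E = GMm/(2a).
E_bind = 1.062e+20 · 2228 / (2 · 5e+06) J ≈ 2.366e+16 J = 23.66 PJ.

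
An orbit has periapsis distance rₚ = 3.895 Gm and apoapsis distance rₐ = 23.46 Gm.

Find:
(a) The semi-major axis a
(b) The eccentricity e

Convert to SI: rₚ = 3.895 Gm = 3.895e+09 m; rₐ = 23.46 Gm = 2.346e+10 m.
(a) a = (rₚ + rₐ) / 2 = (3.895e+09 + 2.346e+10) / 2 ≈ 1.368e+10 m = 13.68 Gm.
(b) e = (rₐ − rₚ) / (rₐ + rₚ) = (2.346e+10 − 3.895e+09) / (2.346e+10 + 3.895e+09) ≈ 0.7152.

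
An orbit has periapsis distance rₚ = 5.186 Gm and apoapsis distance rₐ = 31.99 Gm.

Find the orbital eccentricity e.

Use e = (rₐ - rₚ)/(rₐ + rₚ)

Convert to SI: rₚ = 5.186 Gm = 5.186e+09 m; rₐ = 31.99 Gm = 3.199e+10 m.
e = (rₐ − rₚ) / (rₐ + rₚ).
e = (3.199e+10 − 5.186e+09) / (3.199e+10 + 5.186e+09) = 2.6804e+10 / 3.7176e+10 ≈ 0.721.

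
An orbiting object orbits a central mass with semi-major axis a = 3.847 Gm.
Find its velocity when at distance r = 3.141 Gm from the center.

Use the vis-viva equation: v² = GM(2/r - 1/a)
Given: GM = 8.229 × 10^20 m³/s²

Convert to SI: a = 3.847 Gm = 3.847e+09 m; r = 3.141 Gm = 3.141e+09 m.
Vis-viva: v = √(GM · (2/r − 1/a)).
2/r − 1/a = 2/3.141e+09 − 1/3.847e+09 = 3.76797e-10 m⁻¹.
v = √(8.229e+20 · 3.76797e-10) m/s ≈ 5.568e+05 m/s = 556.8 km/s.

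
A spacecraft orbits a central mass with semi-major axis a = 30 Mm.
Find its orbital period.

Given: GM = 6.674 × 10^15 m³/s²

Convert to SI: a = 30 Mm = 3e+07 m.
Kepler's third law: T = 2π √(a³ / GM).
Substituting a = 3e+07 m and GM = 6.674e+15 m³/s²:
T = 2π √((3e+07)³ / 6.674e+15) s
T ≈ 1.264e+04 s = 3.51 hours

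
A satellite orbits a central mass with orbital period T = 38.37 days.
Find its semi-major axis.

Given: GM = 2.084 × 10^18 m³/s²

Convert to SI: T = 38.37 days = 3.31517e+06 s.
Invert Kepler's third law: a = (GM · T² / (4π²))^(1/3).
Substituting T = 3.31517e+06 s and GM = 2.084e+18 m³/s²:
a = (2.084e+18 · (3.31517e+06)² / (4π²))^(1/3) m
a ≈ 8.34e+09 m = 8.34 Gm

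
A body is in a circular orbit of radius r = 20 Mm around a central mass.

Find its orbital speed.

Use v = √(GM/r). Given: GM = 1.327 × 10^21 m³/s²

Convert to SI: r = 20 Mm = 2e+07 m.
For a circular orbit, gravity supplies the centripetal force, so v = √(GM / r).
v = √(1.327e+21 / 2e+07) m/s ≈ 8.146e+06 m/s = 8146 km/s.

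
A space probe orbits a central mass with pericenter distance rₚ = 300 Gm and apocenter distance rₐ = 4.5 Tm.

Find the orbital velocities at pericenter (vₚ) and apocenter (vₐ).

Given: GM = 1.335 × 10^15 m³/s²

Convert to SI: rₚ = 300 Gm = 3e+11 m; rₐ = 4.5 Tm = 4.5e+12 m.
Use the vis-viva equation v² = GM(2/r − 1/a) with a = (rₚ + rₐ)/2 = (3e+11 + 4.5e+12)/2 = 2.4e+12 m.
vₚ = √(GM · (2/rₚ − 1/a)) = √(1.335e+15 · (2/3e+11 − 1/2.4e+12)) m/s ≈ 91.34 m/s = 91.34 m/s.
vₐ = √(GM · (2/rₐ − 1/a)) = √(1.335e+15 · (2/4.5e+12 − 1/2.4e+12)) m/s ≈ 6.09 m/s = 6.09 m/s.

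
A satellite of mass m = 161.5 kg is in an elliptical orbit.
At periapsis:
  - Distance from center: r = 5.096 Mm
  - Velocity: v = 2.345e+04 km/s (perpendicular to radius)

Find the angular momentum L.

Convert to SI: r = 5.096 Mm = 5.096e+06 m; v = 2.345e+04 km/s = 2.345e+07 m/s.
Since v is perpendicular to r, L = m · v · r.
L = 161.5 · 2.345e+07 · 5.096e+06 kg·m²/s ≈ 1.93e+16 kg·m²/s.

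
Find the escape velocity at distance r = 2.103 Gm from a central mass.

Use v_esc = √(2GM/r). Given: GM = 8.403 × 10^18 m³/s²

Convert to SI: r = 2.103 Gm = 2.103e+09 m.
Escape velocity comes from setting total energy to zero: ½v² − GM/r = 0 ⇒ v_esc = √(2GM / r).
v_esc = √(2 · 8.403e+18 / 2.103e+09) m/s ≈ 8.939e+04 m/s = 89.39 km/s.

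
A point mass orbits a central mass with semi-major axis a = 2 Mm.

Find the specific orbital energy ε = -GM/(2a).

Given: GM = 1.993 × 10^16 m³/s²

Convert to SI: a = 2 Mm = 2e+06 m.
ε = −GM / (2a).
ε = −1.993e+16 / (2 · 2e+06) J/kg ≈ -4.982e+09 J/kg = -4.982 GJ/kg.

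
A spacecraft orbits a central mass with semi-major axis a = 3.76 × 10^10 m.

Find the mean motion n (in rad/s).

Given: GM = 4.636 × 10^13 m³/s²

n = √(GM / a³).
n = √(4.636e+13 / (3.76e+10)³) rad/s ≈ 9.339e-10 rad/s.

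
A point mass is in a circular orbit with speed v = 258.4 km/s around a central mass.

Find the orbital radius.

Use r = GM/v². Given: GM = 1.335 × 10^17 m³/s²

Convert to SI: v = 258.4 km/s = 258400 m/s.
For a circular orbit, v² = GM / r, so r = GM / v².
r = 1.335e+17 / (258400)² m ≈ 1.999e+06 m = 1.999 Mm.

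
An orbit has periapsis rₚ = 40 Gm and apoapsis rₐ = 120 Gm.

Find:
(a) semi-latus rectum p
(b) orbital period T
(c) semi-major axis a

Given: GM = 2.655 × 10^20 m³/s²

Convert to SI: rₚ = 40 Gm = 4e+10 m; rₐ = 120 Gm = 1.2e+11 m.
(a) From a = (rₚ + rₐ)/2 = 8e+10 m and e = (rₐ − rₚ)/(rₐ + rₚ) = 0.5, p = a(1 − e²) = 8e+10 · (1 − (0.5)²) ≈ 6e+10 m
(b) With a = (rₚ + rₐ)/2 = 8e+10 m, T = 2π √(a³/GM) = 2π √((8e+10)³/2.655e+20) s ≈ 8.725e+06 s
(c) a = (rₚ + rₐ)/2 = (4e+10 + 1.2e+11)/2 ≈ 8e+10 m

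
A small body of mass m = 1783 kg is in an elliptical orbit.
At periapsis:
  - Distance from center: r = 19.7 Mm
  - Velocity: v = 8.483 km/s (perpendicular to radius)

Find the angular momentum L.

Convert to SI: r = 19.7 Mm = 1.97e+07 m; v = 8.483 km/s = 8483 m/s.
Since v is perpendicular to r, L = m · v · r.
L = 1783 · 8483 · 1.97e+07 kg·m²/s ≈ 2.98e+14 kg·m²/s.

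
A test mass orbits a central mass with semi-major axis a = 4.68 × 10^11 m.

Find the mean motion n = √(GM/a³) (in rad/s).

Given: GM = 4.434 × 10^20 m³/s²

n = √(GM / a³).
n = √(4.434e+20 / (4.68e+11)³) rad/s ≈ 6.577e-08 rad/s.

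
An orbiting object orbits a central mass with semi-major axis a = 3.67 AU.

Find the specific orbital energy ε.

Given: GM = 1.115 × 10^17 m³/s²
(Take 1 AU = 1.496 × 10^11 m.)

Convert to SI: a = 3.67 AU = 5.49032e+11 m.
ε = −GM / (2a).
ε = −1.115e+17 / (2 · 5.49032e+11) J/kg ≈ -1.015e+05 J/kg = -101.5 kJ/kg.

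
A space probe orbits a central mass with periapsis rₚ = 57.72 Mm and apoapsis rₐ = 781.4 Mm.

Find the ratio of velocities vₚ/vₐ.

Convert to SI: rₚ = 57.72 Mm = 5.772e+07 m; rₐ = 781.4 Mm = 7.814e+08 m.
Conservation of angular momentum gives rₚvₚ = rₐvₐ, so vₚ/vₐ = rₐ/rₚ.
vₚ/vₐ = 7.814e+08 / 5.772e+07 ≈ 13.54.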